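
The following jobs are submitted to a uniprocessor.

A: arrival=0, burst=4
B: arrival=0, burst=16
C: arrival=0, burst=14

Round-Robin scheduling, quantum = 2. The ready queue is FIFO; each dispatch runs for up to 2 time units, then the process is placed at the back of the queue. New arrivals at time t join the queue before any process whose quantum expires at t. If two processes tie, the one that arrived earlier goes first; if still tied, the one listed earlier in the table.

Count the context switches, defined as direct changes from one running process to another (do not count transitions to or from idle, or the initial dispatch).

Timeline: | A 0-2 | B 2-4 | C 4-6 | A 6-8 | B 8-10 | C 10-12 | B 12-14 | C 14-16 | B 16-18 | C 18-20 | B 20-22 | C 22-24 | B 24-26 | C 26-28 | B 28-30 | C 30-32 | B 32-34 |
Completion: A=8  B=34  C=32
Turnaround (C−A): A=8  B=34  C=32

16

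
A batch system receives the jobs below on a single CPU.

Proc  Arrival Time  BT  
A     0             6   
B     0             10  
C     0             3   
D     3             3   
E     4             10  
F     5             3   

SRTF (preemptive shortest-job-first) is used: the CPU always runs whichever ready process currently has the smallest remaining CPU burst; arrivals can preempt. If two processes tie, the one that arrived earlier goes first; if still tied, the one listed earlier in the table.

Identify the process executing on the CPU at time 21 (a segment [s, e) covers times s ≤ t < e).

B

Gantt: | C 0-3 | D 3-6 | F 6-9 | A 9-15 | B 15-25 | E 25-35 |
Completion: A=15  B=25  C=3  D=6  E=35  F=9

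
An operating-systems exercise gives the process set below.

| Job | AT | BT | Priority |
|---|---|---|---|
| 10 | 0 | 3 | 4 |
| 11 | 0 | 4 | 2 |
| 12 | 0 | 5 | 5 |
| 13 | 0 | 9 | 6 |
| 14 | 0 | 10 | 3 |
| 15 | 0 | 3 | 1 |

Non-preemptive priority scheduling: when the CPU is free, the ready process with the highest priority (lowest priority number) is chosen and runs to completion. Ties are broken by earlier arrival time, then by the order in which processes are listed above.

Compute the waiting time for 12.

20

Schedule: | 15 0-3 | 11 3-7 | 14 7-17 | 10 17-20 | 12 20-25 | 13 25-34 |
Completion: 10=20  11=7  12=25  13=34  14=17  15=3
Turnaround (C−A): 10=20  11=7  12=25  13=34  14=17  15=3
Waiting(12) = turnaround − burst = 25 − 5 = 20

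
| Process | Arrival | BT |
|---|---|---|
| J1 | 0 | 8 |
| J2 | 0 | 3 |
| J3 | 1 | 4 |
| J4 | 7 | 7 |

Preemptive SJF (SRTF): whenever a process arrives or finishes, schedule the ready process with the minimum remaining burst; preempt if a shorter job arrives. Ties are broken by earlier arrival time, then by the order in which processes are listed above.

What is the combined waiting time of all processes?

16

Timeline: | J2 0-3 | J3 3-7 | J4 7-14 | J1 14-22 |
Completion: J1=22  J2=3  J3=7  J4=14
Turnaround (C−A): J1=22  J2=3  J3=6  J4=7
Waiting = turnaround − burst: J1=14, J2=0, J3=2, J4=0
Total waiting = 14 + 0 + 2 + 0 = 16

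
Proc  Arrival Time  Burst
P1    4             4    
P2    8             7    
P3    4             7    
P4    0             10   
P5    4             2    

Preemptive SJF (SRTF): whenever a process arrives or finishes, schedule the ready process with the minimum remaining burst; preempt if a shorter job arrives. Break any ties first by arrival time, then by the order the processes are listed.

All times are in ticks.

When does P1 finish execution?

10

Schedule: | P4 0-4 | P5 4-6 | P1 6-10 | P4 10-16 | P3 16-23 | P2 23-30 |
Completion: P1=10  P2=30  P3=23  P4=16  P5=6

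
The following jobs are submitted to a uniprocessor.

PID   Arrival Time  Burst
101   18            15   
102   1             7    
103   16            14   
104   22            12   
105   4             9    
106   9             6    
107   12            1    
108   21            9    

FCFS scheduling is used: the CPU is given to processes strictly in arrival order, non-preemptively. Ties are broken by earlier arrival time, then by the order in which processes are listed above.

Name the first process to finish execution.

Schedule: | idle 0-1 | 102 1-8 | 105 8-17 | 106 17-23 | 107 23-24 | 103 24-38 | 101 38-53 | 108 53-62 | 104 62-74 |
Completion: 101=53  102=8  103=38  104=74  105=17  106=23  107=24  108=62
Turnaround (C−A): 101=35  102=7  103=22  104=52  105=13  106=14  107=12  108=41
Finish order: 102 → 105 → 106 → 107 → 103 → 101 → 108 → 104

102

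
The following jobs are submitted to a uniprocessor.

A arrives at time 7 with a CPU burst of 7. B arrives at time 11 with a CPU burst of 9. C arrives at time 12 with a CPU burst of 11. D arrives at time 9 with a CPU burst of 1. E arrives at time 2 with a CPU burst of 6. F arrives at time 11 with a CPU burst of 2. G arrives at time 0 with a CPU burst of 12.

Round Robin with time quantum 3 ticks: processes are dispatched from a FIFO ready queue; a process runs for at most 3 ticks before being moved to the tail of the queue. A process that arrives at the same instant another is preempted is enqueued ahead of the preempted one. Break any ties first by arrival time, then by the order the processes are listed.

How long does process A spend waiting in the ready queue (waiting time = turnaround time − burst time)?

26

Timeline: | G 0-3 | E 3-6 | G 6-9 | E 9-12 | A 12-15 | D 15-16 | G 16-19 | B 19-22 | F 22-24 | C 24-27 | A 27-30 | G 30-33 | B 33-36 | C 36-39 | A 39-40 | B 40-43 | C 43-48 |
Completion: A=40  B=43  C=48  D=16  E=12  F=24  G=33
Waiting(A) = turnaround − burst = 33 − 7 = 26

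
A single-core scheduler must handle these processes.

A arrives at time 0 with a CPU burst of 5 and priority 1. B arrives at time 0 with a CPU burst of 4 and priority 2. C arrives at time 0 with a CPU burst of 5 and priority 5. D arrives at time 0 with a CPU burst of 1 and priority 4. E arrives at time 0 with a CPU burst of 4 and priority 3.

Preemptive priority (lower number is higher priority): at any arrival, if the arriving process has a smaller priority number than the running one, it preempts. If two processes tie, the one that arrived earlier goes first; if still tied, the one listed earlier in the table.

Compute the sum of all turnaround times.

60

Gantt: | A 0-5 | B 5-9 | E 9-13 | D 13-14 | C 14-19 |
Completion: A=5  B=9  C=19  D=14  E=13
Turnaround = completion − arrival: A=5, B=9, C=19, D=14, E=13
Total turnaround = 5 + 9 + 19 + 14 + 13 = 60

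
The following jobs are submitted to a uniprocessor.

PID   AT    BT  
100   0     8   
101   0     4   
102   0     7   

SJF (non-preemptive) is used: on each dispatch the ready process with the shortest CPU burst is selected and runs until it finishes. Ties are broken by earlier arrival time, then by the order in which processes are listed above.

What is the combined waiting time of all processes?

15

Timeline: | 101 0-4 | 102 4-11 | 100 11-19 |
Completion: 100=19  101=4  102=11
Turnaround (C−A): 100=19  101=4  102=11
Waiting = turnaround − burst: 100=11, 101=0, 102=4
Total waiting = 11 + 0 + 4 = 15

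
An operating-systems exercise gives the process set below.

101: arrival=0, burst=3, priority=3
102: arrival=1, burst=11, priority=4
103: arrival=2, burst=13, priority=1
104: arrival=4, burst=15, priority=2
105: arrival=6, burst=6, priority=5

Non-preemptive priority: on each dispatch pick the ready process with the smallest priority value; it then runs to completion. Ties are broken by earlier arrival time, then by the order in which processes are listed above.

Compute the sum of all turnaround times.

127

Gantt: | 101 0-3 | 103 3-16 | 104 16-31 | 102 31-42 | 105 42-48 |
Completion: 101=3  102=42  103=16  104=31  105=48
Turnaround = completion − arrival: 101=3, 102=41, 103=14, 104=27, 105=42
Total turnaround = 3 + 41 + 14 + 27 + 42 = 127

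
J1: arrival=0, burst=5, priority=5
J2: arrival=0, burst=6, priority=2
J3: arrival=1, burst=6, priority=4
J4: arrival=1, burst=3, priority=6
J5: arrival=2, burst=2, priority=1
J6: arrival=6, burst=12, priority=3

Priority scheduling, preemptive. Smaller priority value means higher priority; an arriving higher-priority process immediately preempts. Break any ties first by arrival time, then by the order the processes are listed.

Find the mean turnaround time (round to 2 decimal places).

Timeline: | J2 0-2 | J5 2-4 | J2 4-8 | J6 8-20 | J3 20-26 | J1 26-31 | J4 31-34 |
Completion: J1=31  J2=8  J3=26  J4=34  J5=4  J6=20
Turnaround (C−A): J1=31  J2=8  J3=25  J4=33  J5=2  J6=14
Turnaround times: J1=31, J2=8, J3=25, J4=33, J5=2, J6=14
Average turnaround = (31+8+25+33+2+14) / 6 = 113/6 = 18.83

18.83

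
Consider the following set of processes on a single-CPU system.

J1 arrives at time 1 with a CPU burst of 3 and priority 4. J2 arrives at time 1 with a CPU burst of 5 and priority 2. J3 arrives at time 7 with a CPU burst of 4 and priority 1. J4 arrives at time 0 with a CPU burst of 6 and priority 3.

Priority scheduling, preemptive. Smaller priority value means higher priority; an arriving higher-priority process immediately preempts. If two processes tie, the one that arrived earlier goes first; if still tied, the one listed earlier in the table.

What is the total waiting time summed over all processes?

Timeline: | J4 0-1 | J2 1-6 | J4 6-7 | J3 7-11 | J4 11-15 | J1 15-18 |
Completion: J1=18  J2=6  J3=11  J4=15
Turnaround (C−A): J1=17  J2=5  J3=4  J4=15
Waiting = turnaround − burst: J1=14, J2=0, J3=0, J4=9
Total waiting = 14 + 0 + 0 + 9 = 23

23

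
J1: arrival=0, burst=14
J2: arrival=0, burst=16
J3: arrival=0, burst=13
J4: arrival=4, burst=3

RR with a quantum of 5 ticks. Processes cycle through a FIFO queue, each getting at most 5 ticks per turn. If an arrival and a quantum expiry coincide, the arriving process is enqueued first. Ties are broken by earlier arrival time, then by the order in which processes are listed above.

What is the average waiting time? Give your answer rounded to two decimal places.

24.00

Gantt: | J1 0-5 | J2 5-10 | J3 10-15 | J4 15-18 | J1 18-23 | J2 23-28 | J3 28-33 | J1 33-37 | J2 37-42 | J3 42-45 | J2 45-46 |
Completion: J1=37  J2=46  J3=45  J4=18
Turnaround (C−A): J1=37  J2=46  J3=45  J4=14
Waiting times: J1=23, J2=30, J3=32, J4=11
Average waiting = (23+30+32+11) / 4 = 96/4 = 24.00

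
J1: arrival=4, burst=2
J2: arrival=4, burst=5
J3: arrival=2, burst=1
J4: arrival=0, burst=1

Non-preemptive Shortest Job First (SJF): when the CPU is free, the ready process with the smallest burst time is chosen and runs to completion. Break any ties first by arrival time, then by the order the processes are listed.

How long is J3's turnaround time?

1

Schedule: | J4 0-1 | idle 1-2 | J3 2-3 | idle 3-4 | J1 4-6 | J2 6-11 |
Completion: J1=6  J2=11  J3=3  J4=1
Turnaround(J3) = completion − arrival = 3 − 2 = 1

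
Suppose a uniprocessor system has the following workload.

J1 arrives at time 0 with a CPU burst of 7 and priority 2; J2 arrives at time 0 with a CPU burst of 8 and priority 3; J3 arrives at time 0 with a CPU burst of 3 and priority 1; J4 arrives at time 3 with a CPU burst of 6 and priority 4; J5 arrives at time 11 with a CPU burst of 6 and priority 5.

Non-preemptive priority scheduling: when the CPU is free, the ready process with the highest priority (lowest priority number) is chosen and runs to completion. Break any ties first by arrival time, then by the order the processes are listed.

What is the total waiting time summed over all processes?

41

Timeline: | J3 0-3 | J1 3-10 | J2 10-18 | J4 18-24 | J5 24-30 |
Completion: J1=10  J2=18  J3=3  J4=24  J5=30
Waiting = turnaround − burst: J1=3, J2=10, J3=0, J4=15, J5=13
Total waiting = 3 + 10 + 0 + 15 + 13 = 41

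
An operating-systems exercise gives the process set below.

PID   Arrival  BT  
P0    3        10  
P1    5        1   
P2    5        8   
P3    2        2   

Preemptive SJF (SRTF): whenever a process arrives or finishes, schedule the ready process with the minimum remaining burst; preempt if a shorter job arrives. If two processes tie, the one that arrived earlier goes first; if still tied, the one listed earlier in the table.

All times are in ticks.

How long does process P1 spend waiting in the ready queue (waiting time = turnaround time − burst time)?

Schedule: | idle 0-2 | P3 2-4 | P0 4-5 | P1 5-6 | P2 6-14 | P0 14-23 |
Completion: P0=23  P1=6  P2=14  P3=4
Turnaround (C−A): P0=20  P1=1  P2=9  P3=2
Waiting(P1) = turnaround − burst = 1 − 1 = 0

0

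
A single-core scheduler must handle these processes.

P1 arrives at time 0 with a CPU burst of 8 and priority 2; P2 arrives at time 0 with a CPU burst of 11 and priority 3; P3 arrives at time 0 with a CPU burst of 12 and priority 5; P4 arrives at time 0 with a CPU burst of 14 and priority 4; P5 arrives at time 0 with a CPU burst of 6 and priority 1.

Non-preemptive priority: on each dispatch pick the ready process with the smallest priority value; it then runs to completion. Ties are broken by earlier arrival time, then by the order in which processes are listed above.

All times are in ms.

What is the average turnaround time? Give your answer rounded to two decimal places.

27.00

Gantt: | P5 0-6 | P1 6-14 | P2 14-25 | P4 25-39 | P3 39-51 |
Completion: P1=14  P2=25  P3=51  P4=39  P5=6
Turnaround (C−A): P1=14  P2=25  P3=51  P4=39  P5=6
Turnaround times: P1=14, P2=25, P3=51, P4=39, P5=6
Average turnaround = (14+25+51+39+6) / 5 = 135/5 = 27.00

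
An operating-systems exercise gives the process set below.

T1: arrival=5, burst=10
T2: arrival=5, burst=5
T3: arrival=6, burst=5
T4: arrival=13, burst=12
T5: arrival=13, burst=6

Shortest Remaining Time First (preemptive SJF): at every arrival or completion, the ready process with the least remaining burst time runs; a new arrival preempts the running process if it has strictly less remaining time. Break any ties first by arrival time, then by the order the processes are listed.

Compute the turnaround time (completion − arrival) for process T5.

Schedule: | idle 0-5 | T2 5-10 | T3 10-15 | T5 15-21 | T1 21-31 | T4 31-43 |
Completion: T1=31  T2=10  T3=15  T4=43  T5=21
Turnaround (C−A): T1=26  T2=5  T3=9  T4=30  T5=8
Turnaround(T5) = completion − arrival = 21 − 13 = 8

8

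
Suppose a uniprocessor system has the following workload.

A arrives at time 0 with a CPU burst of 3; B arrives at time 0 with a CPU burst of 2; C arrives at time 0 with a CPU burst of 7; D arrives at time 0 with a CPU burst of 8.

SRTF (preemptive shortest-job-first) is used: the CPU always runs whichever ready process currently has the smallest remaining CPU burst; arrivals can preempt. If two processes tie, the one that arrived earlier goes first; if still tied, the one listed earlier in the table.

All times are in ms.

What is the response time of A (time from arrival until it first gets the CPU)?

Schedule: | B 0-2 | A 2-5 | C 5-12 | D 12-20 |
Completion: A=5  B=2  C=12  D=20
Turnaround (C−A): A=5  B=2  C=12  D=20
Response(A) = first start − arrival = 2 − 0 = 2

2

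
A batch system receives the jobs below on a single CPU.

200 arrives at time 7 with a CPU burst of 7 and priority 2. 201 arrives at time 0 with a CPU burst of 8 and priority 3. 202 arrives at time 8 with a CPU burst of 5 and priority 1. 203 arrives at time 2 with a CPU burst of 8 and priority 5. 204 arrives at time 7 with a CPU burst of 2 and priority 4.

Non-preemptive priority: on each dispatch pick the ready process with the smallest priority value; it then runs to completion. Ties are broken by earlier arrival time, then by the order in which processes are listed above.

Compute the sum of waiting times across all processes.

39

Schedule: | 201 0-8 | 202 8-13 | 200 13-20 | 204 20-22 | 203 22-30 |
Completion: 200=20  201=8  202=13  203=30  204=22
Turnaround (C−A): 200=13  201=8  202=5  203=28  204=15
Waiting = turnaround − burst: 200=6, 201=0, 202=0, 203=20, 204=13
Total waiting = 6 + 0 + 0 + 20 + 13 = 39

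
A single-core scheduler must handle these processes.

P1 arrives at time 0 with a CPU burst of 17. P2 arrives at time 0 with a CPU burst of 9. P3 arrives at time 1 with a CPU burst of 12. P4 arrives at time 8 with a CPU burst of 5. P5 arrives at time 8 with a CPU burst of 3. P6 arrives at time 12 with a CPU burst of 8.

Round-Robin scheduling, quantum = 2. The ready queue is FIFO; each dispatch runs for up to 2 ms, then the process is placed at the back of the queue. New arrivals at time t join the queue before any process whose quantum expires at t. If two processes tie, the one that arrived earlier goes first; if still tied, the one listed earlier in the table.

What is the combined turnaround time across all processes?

223

Gantt: | P1 0-2 | P2 2-4 | P3 4-6 | P1 6-8 | P2 8-10 | P3 10-12 | P4 12-14 | P5 14-16 | P1 16-18 | P2 18-20 | P6 20-22 | P3 22-24 | P4 24-26 | P5 26-27 | P1 27-29 | P2 29-31 | P6 31-33 | P3 33-35 | P4 35-36 | P1 36-38 | P2 38-39 | P6 39-41 | P3 41-43 | P1 43-45 | P6 45-47 | P3 47-49 | P1 49-54 |
Completion: P1=54  P2=39  P3=49  P4=36  P5=27  P6=47
Turnaround (C−A): P1=54  P2=39  P3=48  P4=28  P5=19  P6=35
Turnaround = completion − arrival: P1=54, P2=39, P3=48, P4=28, P5=19, P6=35
Total turnaround = 54 + 39 + 48 + 28 + 19 + 35 = 223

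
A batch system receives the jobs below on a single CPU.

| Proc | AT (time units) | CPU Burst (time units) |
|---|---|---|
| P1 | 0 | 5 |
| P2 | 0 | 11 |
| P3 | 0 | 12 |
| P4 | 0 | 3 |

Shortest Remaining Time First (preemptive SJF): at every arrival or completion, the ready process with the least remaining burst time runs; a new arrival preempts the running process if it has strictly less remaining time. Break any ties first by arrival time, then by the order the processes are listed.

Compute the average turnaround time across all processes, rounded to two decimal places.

15.25

Timeline: | P4 0-3 | P1 3-8 | P2 8-19 | P3 19-31 |
Completion: P1=8  P2=19  P3=31  P4=3
Turnaround (C−A): P1=8  P2=19  P3=31  P4=3
Turnaround times: P1=8, P2=19, P3=31, P4=3
Average turnaround = (8+19+31+3) / 4 = 61/4 = 15.25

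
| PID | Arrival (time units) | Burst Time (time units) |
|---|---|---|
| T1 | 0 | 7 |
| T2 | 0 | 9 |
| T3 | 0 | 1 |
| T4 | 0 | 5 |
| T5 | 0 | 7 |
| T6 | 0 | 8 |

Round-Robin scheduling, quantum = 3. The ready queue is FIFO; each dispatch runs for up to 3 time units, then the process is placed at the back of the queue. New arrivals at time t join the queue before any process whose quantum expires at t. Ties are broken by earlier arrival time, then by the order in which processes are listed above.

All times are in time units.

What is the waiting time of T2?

Gantt: | T1 0-3 | T2 3-6 | T3 6-7 | T4 7-10 | T5 10-13 | T6 13-16 | T1 16-19 | T2 19-22 | T4 22-24 | T5 24-27 | T6 27-30 | T1 30-31 | T2 31-34 | T5 34-35 | T6 35-37 |
Completion: T1=31  T2=34  T3=7  T4=24  T5=35  T6=37
Waiting(T2) = turnaround − burst = 34 − 9 = 25

25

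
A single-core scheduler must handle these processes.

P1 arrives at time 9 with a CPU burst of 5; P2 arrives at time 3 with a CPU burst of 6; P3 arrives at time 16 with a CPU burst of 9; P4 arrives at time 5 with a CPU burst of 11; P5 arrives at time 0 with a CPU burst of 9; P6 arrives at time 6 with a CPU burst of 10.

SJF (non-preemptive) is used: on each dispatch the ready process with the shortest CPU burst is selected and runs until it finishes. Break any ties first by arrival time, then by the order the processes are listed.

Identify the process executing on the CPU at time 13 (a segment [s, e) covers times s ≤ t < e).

Gantt: | P5 0-9 | P1 9-14 | P2 14-20 | P3 20-29 | P6 29-39 | P4 39-50 |
Completion: P1=14  P2=20  P3=29  P4=50  P5=9  P6=39
Turnaround (C−A): P1=5  P2=17  P3=13  P4=45  P5=9  P6=33

P1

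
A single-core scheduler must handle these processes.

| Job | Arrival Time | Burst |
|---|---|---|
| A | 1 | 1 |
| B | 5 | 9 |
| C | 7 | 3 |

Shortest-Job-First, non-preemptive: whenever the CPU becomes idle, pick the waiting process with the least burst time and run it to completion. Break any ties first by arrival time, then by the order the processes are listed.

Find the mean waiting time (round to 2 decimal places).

2.33

Schedule: | idle 0-1 | A 1-2 | idle 2-5 | B 5-14 | C 14-17 |
Completion: A=2  B=14  C=17
Waiting times: A=0, B=0, C=7
Average waiting = (0+0+7) / 3 = 7/3 = 2.33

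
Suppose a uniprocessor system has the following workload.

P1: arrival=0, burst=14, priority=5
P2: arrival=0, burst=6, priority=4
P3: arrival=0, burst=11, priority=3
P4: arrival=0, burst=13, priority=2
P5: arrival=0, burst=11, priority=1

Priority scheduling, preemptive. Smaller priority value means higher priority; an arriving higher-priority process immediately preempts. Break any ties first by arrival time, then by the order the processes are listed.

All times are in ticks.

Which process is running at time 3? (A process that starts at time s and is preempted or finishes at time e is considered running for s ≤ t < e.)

P5

Schedule: | P5 0-11 | P4 11-24 | P3 24-35 | P2 35-41 | P1 41-55 |
Completion: P1=55  P2=41  P3=35  P4=24  P5=11
Turnaround (C−A): P1=55  P2=41  P3=35  P4=24  P5=11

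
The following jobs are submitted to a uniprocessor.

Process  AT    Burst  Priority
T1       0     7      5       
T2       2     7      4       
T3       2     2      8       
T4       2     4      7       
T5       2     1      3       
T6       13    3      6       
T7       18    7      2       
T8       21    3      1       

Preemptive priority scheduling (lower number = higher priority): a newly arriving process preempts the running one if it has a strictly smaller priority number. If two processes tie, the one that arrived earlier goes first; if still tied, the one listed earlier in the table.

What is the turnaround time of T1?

15

Schedule: | T1 0-2 | T5 2-3 | T2 3-10 | T1 10-15 | T6 15-18 | T7 18-21 | T8 21-24 | T7 24-28 | T4 28-32 | T3 32-34 |
Completion: T1=15  T2=10  T3=34  T4=32  T5=3  T6=18  T7=28  T8=24
Turnaround(T1) = completion − arrival = 15 − 0 = 15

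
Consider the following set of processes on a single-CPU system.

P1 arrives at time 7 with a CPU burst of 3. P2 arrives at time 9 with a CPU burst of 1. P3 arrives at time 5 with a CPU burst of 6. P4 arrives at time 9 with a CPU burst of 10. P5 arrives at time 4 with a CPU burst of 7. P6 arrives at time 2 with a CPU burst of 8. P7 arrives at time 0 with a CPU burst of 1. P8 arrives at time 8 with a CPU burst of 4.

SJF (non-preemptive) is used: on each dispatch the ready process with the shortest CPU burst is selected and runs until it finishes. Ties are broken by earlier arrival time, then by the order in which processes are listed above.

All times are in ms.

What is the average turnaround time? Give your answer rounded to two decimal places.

Schedule: | P7 0-1 | idle 1-2 | P6 2-10 | P2 10-11 | P1 11-14 | P8 14-18 | P3 18-24 | P5 24-31 | P4 31-41 |
Completion: P1=14  P2=11  P3=24  P4=41  P5=31  P6=10  P7=1  P8=18
Turnaround times: P1=7, P2=2, P3=19, P4=32, P5=27, P6=8, P7=1, P8=10
Average turnaround = (7+2+19+32+27+8+1+10) / 8 = 106/8 = 13.25

13.25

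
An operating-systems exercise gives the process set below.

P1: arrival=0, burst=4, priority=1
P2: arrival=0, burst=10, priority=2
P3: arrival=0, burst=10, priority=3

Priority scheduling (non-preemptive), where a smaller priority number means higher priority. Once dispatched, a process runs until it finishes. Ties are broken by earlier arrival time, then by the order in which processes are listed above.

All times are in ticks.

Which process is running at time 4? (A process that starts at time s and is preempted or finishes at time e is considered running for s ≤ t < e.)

Gantt: | P1 0-4 | P2 4-14 | P3 14-24 |
Completion: P1=4  P2=14  P3=24
Turnaround (C−A): P1=4  P2=14  P3=24

P2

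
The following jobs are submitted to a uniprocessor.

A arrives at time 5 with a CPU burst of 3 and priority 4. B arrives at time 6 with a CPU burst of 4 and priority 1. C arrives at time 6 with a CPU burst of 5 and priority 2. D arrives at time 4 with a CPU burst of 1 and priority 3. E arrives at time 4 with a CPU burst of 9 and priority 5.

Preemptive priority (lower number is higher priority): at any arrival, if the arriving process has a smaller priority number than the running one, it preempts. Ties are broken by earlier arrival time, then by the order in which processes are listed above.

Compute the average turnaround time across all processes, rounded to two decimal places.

9.60

Schedule: | idle 0-4 | D 4-5 | A 5-6 | B 6-10 | C 10-15 | A 15-17 | E 17-26 |
Completion: A=17  B=10  C=15  D=5  E=26
Turnaround times: A=12, B=4, C=9, D=1, E=22
Average turnaround = (12+4+9+1+22) / 5 = 48/5 = 9.60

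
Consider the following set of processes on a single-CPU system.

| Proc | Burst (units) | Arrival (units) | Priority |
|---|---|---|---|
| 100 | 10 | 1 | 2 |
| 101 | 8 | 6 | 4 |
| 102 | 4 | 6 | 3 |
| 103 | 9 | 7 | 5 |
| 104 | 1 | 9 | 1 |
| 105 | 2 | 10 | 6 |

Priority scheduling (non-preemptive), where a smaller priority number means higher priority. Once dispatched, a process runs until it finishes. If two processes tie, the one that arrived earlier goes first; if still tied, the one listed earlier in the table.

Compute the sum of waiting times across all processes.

Timeline: | idle 0-1 | 100 1-11 | 104 11-12 | 102 12-16 | 101 16-24 | 103 24-33 | 105 33-35 |
Completion: 100=11  101=24  102=16  103=33  104=12  105=35
Turnaround (C−A): 100=10  101=18  102=10  103=26  104=3  105=25
Waiting = turnaround − burst: 100=0, 101=10, 102=6, 103=17, 104=2, 105=23
Total waiting = 0 + 10 + 6 + 17 + 2 + 23 = 58

58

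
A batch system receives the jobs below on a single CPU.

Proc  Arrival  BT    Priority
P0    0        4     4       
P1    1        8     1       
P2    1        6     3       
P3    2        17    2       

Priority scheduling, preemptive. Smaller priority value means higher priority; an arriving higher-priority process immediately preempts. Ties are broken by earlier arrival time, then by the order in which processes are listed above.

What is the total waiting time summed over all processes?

Schedule: | P0 0-1 | P1 1-9 | P3 9-26 | P2 26-32 | P0 32-35 |
Completion: P0=35  P1=9  P2=32  P3=26
Turnaround (C−A): P0=35  P1=8  P2=31  P3=24
Waiting = turnaround − burst: P0=31, P1=0, P2=25, P3=7
Total waiting = 31 + 0 + 25 + 7 = 63

63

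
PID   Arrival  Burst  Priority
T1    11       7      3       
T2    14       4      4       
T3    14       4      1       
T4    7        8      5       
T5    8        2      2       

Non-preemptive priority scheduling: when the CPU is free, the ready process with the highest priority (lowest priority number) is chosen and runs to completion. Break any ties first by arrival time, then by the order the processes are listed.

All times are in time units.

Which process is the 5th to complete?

Schedule: | idle 0-7 | T4 7-15 | T3 15-19 | T5 19-21 | T1 21-28 | T2 28-32 |
Completion: T1=28  T2=32  T3=19  T4=15  T5=21
Turnaround (C−A): T1=17  T2=18  T3=5  T4=8  T5=13
Finish order: T4 → T3 → T5 → T1 → T2

T2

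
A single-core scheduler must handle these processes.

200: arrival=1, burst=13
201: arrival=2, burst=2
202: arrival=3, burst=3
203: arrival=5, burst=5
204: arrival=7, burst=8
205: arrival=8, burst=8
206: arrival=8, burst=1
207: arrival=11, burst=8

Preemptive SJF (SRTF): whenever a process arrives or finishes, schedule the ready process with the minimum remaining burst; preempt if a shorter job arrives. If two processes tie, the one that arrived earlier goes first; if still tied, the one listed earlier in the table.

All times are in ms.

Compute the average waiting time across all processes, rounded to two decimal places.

9.50

Timeline: | idle 0-1 | 200 1-2 | 201 2-4 | 202 4-7 | 203 7-8 | 206 8-9 | 203 9-13 | 204 13-21 | 205 21-29 | 207 29-37 | 200 37-49 |
Completion: 200=49  201=4  202=7  203=13  204=21  205=29  206=9  207=37
Turnaround (C−A): 200=48  201=2  202=4  203=8  204=14  205=21  206=1  207=26
Waiting times: 200=35, 201=0, 202=1, 203=3, 204=6, 205=13, 206=0, 207=18
Average waiting = (35+0+1+3+6+13+0+18) / 8 = 76/8 = 9.50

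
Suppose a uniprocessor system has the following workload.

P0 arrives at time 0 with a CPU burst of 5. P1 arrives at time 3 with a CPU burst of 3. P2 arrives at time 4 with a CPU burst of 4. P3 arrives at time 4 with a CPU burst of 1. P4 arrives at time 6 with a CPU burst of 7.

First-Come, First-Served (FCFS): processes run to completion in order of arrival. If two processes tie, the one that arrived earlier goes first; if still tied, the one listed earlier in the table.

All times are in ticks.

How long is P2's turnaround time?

8

Schedule: | P0 0-5 | P1 5-8 | P2 8-12 | P3 12-13 | P4 13-20 |
Completion: P0=5  P1=8  P2=12  P3=13  P4=20
Turnaround (C−A): P0=5  P1=5  P2=8  P3=9  P4=14
Turnaround(P2) = completion − arrival = 12 − 4 = 8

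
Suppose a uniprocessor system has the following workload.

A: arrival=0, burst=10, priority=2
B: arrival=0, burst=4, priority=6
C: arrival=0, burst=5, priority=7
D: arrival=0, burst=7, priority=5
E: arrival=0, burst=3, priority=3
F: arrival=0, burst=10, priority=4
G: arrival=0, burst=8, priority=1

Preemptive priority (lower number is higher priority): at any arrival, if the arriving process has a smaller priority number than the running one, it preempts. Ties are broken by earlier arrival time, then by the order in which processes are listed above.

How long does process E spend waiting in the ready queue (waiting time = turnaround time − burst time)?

Schedule: | G 0-8 | A 8-18 | E 18-21 | F 21-31 | D 31-38 | B 38-42 | C 42-47 |
Completion: A=18  B=42  C=47  D=38  E=21  F=31  G=8
Turnaround (C−A): A=18  B=42  C=47  D=38  E=21  F=31  G=8
Waiting(E) = turnaround − burst = 21 − 3 = 18

18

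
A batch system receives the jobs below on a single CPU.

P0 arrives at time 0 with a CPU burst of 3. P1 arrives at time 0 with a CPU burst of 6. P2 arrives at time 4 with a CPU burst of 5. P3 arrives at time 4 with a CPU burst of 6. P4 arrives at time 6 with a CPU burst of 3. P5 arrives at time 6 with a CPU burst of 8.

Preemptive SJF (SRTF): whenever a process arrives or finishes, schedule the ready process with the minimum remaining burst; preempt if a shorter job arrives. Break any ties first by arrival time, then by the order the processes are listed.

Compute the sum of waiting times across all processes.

Gantt: | P0 0-3 | P1 3-9 | P4 9-12 | P2 12-17 | P3 17-23 | P5 23-31 |
Completion: P0=3  P1=9  P2=17  P3=23  P4=12  P5=31
Waiting = turnaround − burst: P0=0, P1=3, P2=8, P3=13, P4=3, P5=17
Total waiting = 0 + 3 + 8 + 13 + 3 + 17 = 44

44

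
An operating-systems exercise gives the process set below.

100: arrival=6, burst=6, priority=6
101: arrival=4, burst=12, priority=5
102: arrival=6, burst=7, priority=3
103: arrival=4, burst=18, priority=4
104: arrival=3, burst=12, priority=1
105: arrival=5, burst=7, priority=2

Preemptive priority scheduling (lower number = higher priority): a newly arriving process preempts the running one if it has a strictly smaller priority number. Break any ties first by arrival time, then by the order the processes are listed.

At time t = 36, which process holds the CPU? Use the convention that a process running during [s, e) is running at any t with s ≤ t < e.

103

Gantt: | idle 0-3 | 104 3-15 | 105 15-22 | 102 22-29 | 103 29-47 | 101 47-59 | 100 59-65 |
Completion: 100=65  101=59  102=29  103=47  104=15  105=22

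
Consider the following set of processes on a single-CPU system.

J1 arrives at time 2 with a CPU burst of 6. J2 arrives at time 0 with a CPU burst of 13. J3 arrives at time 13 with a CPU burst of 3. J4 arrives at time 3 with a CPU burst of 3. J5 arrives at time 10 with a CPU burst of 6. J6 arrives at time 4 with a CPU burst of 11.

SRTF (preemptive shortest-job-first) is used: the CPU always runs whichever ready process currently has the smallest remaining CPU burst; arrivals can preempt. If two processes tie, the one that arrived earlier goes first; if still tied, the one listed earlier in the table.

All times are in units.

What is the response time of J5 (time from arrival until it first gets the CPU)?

1

Schedule: | J2 0-2 | J1 2-3 | J4 3-6 | J1 6-11 | J5 11-13 | J3 13-16 | J5 16-20 | J2 20-31 | J6 31-42 |
Completion: J1=11  J2=31  J3=16  J4=6  J5=20  J6=42
Turnaround (C−A): J1=9  J2=31  J3=3  J4=3  J5=10  J6=38
Response(J5) = first start − arrival = 11 − 10 = 1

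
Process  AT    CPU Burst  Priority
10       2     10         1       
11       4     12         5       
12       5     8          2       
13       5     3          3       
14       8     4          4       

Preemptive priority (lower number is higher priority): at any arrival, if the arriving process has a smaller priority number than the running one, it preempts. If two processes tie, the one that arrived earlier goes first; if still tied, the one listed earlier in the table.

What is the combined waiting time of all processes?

Timeline: | idle 0-2 | 10 2-12 | 12 12-20 | 13 20-23 | 14 23-27 | 11 27-39 |
Completion: 10=12  11=39  12=20  13=23  14=27
Turnaround (C−A): 10=10  11=35  12=15  13=18  14=19
Waiting = turnaround − burst: 10=0, 11=23, 12=7, 13=15, 14=15
Total waiting = 0 + 23 + 7 + 15 + 15 = 60

60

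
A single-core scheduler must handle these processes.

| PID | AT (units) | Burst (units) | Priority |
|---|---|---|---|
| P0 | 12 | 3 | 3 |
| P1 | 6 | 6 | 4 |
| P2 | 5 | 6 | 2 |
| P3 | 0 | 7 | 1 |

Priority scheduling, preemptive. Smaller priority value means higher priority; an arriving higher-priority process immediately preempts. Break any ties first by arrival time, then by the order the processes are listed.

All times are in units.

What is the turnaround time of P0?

4

Timeline: | P3 0-7 | P2 7-13 | P0 13-16 | P1 16-22 |
Completion: P0=16  P1=22  P2=13  P3=7
Turnaround (C−A): P0=4  P1=16  P2=8  P3=7
Turnaround(P0) = completion − arrival = 16 − 12 = 4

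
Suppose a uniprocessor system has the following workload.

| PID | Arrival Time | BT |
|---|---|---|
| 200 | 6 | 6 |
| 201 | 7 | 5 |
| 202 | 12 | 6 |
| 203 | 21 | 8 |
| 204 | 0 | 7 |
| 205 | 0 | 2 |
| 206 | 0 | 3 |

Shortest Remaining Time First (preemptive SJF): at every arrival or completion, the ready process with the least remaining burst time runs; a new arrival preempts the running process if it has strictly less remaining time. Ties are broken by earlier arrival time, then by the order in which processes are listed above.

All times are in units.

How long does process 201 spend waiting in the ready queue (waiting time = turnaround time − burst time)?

Gantt: | 205 0-2 | 206 2-5 | 204 5-12 | 201 12-17 | 200 17-23 | 202 23-29 | 203 29-37 |
Completion: 200=23  201=17  202=29  203=37  204=12  205=2  206=5
Turnaround (C−A): 200=17  201=10  202=17  203=16  204=12  205=2  206=5
Waiting(201) = turnaround − burst = 10 − 5 = 5

5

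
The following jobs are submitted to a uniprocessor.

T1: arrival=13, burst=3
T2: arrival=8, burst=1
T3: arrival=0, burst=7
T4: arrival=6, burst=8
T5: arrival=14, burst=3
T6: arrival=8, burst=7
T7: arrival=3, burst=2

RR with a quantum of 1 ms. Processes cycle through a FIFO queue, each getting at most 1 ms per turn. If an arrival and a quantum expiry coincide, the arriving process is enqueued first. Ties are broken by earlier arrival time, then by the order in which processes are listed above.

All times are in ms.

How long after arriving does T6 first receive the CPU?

Gantt: | T3 0-3 | T7 3-4 | T3 4-5 | T7 5-6 | T3 6-7 | T4 7-8 | T3 8-9 | T2 9-10 | T6 10-11 | T4 11-12 | T3 12-13 | T6 13-14 | T4 14-15 | T1 15-16 | T5 16-17 | T6 17-18 | T4 18-19 | T1 19-20 | T5 20-21 | T6 21-22 | T4 22-23 | T1 23-24 | T5 24-25 | T6 25-26 | T4 26-27 | T6 27-28 | T4 28-29 | T6 29-30 | T4 30-31 |
Completion: T1=24  T2=10  T3=13  T4=31  T5=25  T6=30  T7=6
Turnaround (C−A): T1=11  T2=2  T3=13  T4=25  T5=11  T6=22  T7=3
Response(T6) = first start − arrival = 10 − 8 = 2

2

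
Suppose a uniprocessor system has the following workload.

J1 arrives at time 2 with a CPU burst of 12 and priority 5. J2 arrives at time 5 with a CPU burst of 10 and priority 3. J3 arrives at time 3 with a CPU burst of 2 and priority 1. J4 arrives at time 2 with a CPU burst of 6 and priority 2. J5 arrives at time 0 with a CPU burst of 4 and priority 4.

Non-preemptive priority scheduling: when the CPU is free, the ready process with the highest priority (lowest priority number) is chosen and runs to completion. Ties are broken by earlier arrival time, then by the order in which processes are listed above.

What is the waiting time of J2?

Gantt: | J5 0-4 | J3 4-6 | J4 6-12 | J2 12-22 | J1 22-34 |
Completion: J1=34  J2=22  J3=6  J4=12  J5=4
Turnaround (C−A): J1=32  J2=17  J3=3  J4=10  J5=4
Waiting(J2) = turnaround − burst = 17 − 10 = 7

7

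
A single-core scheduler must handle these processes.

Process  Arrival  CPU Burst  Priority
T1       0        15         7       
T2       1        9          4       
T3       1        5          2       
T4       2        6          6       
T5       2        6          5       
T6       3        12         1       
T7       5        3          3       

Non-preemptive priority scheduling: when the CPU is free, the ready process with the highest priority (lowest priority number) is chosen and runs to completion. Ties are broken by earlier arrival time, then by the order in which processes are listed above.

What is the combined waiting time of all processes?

189

Gantt: | T1 0-15 | T6 15-27 | T3 27-32 | T7 32-35 | T2 35-44 | T5 44-50 | T4 50-56 |
Completion: T1=15  T2=44  T3=32  T4=56  T5=50  T6=27  T7=35
Waiting = turnaround − burst: T1=0, T2=34, T3=26, T4=48, T5=42, T6=12, T7=27
Total waiting = 0 + 34 + 26 + 48 + 42 + 12 + 27 = 189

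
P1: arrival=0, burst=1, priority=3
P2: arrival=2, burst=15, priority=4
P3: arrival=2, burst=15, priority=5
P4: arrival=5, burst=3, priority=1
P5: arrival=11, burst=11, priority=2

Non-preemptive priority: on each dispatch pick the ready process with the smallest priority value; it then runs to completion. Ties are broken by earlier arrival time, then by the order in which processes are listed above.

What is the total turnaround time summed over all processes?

95

Gantt: | P1 0-1 | idle 1-2 | P2 2-17 | P4 17-20 | P5 20-31 | P3 31-46 |
Completion: P1=1  P2=17  P3=46  P4=20  P5=31
Turnaround (C−A): P1=1  P2=15  P3=44  P4=15  P5=20
Turnaround = completion − arrival: P1=1, P2=15, P3=44, P4=15, P5=20
Total turnaround = 1 + 15 + 44 + 15 + 20 = 95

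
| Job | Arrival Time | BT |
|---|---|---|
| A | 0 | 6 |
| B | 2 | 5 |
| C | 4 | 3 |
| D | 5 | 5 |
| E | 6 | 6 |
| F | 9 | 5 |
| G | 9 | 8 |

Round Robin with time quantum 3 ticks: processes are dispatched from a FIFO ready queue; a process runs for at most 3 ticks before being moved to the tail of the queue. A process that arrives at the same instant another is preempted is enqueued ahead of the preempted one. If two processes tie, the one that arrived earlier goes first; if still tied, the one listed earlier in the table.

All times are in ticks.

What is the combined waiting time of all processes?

Timeline: | A 0-3 | B 3-6 | A 6-9 | C 9-12 | D 12-15 | E 15-18 | B 18-20 | F 20-23 | G 23-26 | D 26-28 | E 28-31 | F 31-33 | G 33-38 |
Completion: A=9  B=20  C=12  D=28  E=31  F=33  G=38
Waiting = turnaround − burst: A=3, B=13, C=5, D=18, E=19, F=19, G=21
Total waiting = 3 + 13 + 5 + 18 + 19 + 19 + 21 = 98

98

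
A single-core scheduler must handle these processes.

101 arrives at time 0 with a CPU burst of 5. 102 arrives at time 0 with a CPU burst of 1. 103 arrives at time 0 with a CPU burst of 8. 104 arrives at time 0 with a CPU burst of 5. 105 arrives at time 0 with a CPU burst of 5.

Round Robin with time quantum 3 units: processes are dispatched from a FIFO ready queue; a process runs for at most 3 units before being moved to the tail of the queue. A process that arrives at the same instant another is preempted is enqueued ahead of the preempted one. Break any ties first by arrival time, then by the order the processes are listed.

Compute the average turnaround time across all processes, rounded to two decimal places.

17.00

Gantt: | 101 0-3 | 102 3-4 | 103 4-7 | 104 7-10 | 105 10-13 | 101 13-15 | 103 15-18 | 104 18-20 | 105 20-22 | 103 22-24 |
Completion: 101=15  102=4  103=24  104=20  105=22
Turnaround (C−A): 101=15  102=4  103=24  104=20  105=22
Turnaround times: 101=15, 102=4, 103=24, 104=20, 105=22
Average turnaround = (15+4+24+20+22) / 5 = 85/5 = 17.00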